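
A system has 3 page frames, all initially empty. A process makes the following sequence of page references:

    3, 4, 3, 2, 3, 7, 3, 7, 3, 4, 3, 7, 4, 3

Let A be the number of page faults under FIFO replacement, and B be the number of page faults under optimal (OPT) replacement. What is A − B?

2

Under FIFO: F F . F . F F . . F . . . . → 6 faults.
Under OPT: F F . F . F . . . . . . . . → 4 faults.
A − B = 6 − 4 = 2.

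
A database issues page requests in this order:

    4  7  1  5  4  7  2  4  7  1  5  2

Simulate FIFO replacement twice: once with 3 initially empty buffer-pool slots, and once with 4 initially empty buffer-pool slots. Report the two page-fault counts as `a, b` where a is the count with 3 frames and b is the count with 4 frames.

3 frames: F F F F F F F . . F F . → 9 faults.
4 frames: F F F F . . F F F F F F → 10 faults.
10 > 9: adding a frame increased faults — Belady's anomaly.

9, 10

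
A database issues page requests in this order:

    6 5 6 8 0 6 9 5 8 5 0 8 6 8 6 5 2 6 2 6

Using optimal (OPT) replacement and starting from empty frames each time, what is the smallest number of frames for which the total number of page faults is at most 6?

5

f=1: 20 faults
f=2: 11 faults
f=3: 8 faults
f=4: 7 faults
f=5: 6 faults
f=6: 6 faults
Smallest f with faults ≤ 6 is 5.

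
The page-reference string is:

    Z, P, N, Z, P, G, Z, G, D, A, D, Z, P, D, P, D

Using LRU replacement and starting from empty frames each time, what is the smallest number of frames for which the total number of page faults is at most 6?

f=1: 16 faults
f=2: 12 faults
f=3: 8 faults
f=4: 7 faults
f=5: 6 faults
f=6: 6 faults
Smallest f with faults ≤ 6 is 5.

5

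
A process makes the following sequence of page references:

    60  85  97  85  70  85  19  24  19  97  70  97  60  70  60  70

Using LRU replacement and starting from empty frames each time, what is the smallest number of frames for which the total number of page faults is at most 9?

3

f=1: 16 faults
f=2: 10 faults
f=3: 9 faults
f=4: 9 faults
f=5: 7 faults
f=6: 6 faults
Smallest f with faults ≤ 9 is 3.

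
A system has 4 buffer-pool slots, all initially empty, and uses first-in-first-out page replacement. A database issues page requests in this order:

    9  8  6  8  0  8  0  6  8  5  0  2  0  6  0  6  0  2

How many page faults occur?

6

9 → miss, frames {9}
8 → miss, frames {9,8}
6 → miss, frames {9,8,6}
8 → hit
0 → miss, frames {9,8,6,0}
8 → hit
0 → hit
6 → hit
8 → hit
5 → miss, evict 9, frames {8,6,0,5}
0 → hit
2 → miss, evict 8, frames {6,0,5,2}
0 → hit
6 → hit
0 → hit
6 → hit
0 → hit
2 → hit
Page faults: 6.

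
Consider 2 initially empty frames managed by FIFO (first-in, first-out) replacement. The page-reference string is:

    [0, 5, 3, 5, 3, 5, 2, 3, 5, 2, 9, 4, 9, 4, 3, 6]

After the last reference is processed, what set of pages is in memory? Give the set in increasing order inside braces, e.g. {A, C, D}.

0 → fault, frames {0}
5 → fault, frames {0,5}
3 → fault, evict 0, frames {5,3}
5 → hit
3 → hit
5 → hit
2 → fault, evict 5, frames {3,2}
3 → hit
5 → fault, evict 3, frames {2,5}
2 → hit
9 → fault, evict 2, frames {5,9}
4 → fault, evict 5, frames {9,4}
9 → hit
4 → hit
3 → fault, evict 9, frames {4,3}
6 → fault, evict 4, frames {3,6}

{3, 6}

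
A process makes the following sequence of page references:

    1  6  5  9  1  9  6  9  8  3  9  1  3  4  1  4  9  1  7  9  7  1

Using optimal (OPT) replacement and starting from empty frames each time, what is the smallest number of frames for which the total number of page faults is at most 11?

3

f=1: 22 faults
f=2: 12 faults
f=3: 8 faults
f=4: 8 faults
f=5: 8 faults
f=6: 8 faults
f=7: 8 faults
f=8: 8 faults
Smallest f with faults ≤ 11 is 3.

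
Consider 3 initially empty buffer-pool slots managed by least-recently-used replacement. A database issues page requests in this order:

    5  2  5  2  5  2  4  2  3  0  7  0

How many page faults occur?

6

5 → miss, frames {5}
2 → miss, frames {5,2}
5 → hit
2 → hit
5 → hit
2 → hit
4 → miss, frames {5,2,4}
2 → hit
3 → miss, evict 5, frames {4,2,3}
0 → miss, evict 4, frames {2,3,0}
7 → miss, evict 2, frames {3,0,7}
0 → hit
Page faults: 6.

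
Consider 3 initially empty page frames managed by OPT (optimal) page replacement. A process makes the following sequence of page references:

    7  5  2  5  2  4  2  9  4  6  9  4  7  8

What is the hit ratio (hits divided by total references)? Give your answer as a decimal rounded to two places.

7: miss, frames (7)
5: miss, frames (7 5)
2: miss, frames (7 5 2)
5: hit
2: hit
4: miss, evict 5, frames (7 2 4)
2: hit
9: miss, evict 2, frames (7 4 9)
4: hit
6: miss, evict 7, frames (4 9 6)
9: hit
4: hit
7: miss, evict 6, frames (4 9 7)
8: miss, evict 7, frames (4 9 8)
Hits: 6 of 14 references → 6/14 = 0.4286.

0.43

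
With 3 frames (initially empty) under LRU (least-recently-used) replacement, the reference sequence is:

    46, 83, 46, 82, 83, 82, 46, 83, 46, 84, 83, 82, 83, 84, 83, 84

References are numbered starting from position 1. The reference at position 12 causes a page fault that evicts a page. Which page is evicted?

pos 1: 46: fault, frames {46}
pos 2: 83: fault, frames {46,83}
pos 3: 46: hit
pos 4: 82: fault, frames {83,46,82}
pos 5: 83: hit
pos 6: 82: hit
pos 7: 46: hit
pos 8: 83: hit
pos 9: 46: hit
pos 10: 84: fault, evict 82, frames {83,46,84}
pos 11: 83: hit
pos 12: 82: fault, evict 46, frames {84,83,82}
At position 12, page 46 is evicted.

46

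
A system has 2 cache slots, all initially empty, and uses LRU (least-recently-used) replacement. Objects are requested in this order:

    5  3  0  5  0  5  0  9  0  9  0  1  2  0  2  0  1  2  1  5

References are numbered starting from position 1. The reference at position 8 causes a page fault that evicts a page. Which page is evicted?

5

pos 1: 5: fault, frames {5}
pos 2: 3: fault, frames {5,3}
pos 3: 0: fault, evict 5, frames {3,0}
pos 4: 5: fault, evict 3, frames {0,5}
pos 5: 0: hit
pos 6: 5: hit
pos 7: 0: hit
pos 8: 9: fault, evict 5, frames {0,9}
At position 8, page 5 is evicted.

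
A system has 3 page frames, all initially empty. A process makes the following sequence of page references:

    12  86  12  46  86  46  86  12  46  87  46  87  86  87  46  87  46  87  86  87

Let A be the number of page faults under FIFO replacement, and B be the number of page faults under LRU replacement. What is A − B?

Under FIFO: F F . F . . . . . F . . . . . . . . . . → 4 faults.
Under LRU: F F . F . . . . . F . . F . . . . . . . → 5 faults.
A − B = 4 − 5 = -1.

-1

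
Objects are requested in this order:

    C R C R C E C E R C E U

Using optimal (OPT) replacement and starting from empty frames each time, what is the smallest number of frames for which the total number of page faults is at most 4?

f=1: 12 faults
f=2: 6 faults
f=3: 4 faults
f=4: 4 faults
Smallest f with faults ≤ 4 is 3.

3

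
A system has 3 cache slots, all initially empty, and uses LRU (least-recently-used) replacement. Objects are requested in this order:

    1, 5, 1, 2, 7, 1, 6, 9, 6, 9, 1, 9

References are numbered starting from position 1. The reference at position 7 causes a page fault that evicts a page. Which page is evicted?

pos 1: 1 -> miss, frames [1]
pos 2: 5 -> miss, frames [1, 5]
pos 3: 1 -> hit
pos 4: 2 -> miss, frames [5, 1, 2]
pos 5: 7 -> miss, evict 5, frames [1, 2, 7]
pos 6: 1 -> hit
pos 7: 6 -> miss, evict 2, frames [7, 1, 6]
At position 7, page 2 is evicted.

2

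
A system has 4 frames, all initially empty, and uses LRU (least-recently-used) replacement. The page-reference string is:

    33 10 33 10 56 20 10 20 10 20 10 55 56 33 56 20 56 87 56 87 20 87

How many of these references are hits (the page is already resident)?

33: fault, frames (33)
10: fault, frames (33 10)
33: hit
10: hit
56: fault, frames (33 10 56)
20: fault, frames (33 10 56 20)
10: hit
20: hit
10: hit
20: hit
10: hit
55: fault, evict 33, frames (56 20 10 55)
56: hit
33: fault, evict 20, frames (10 55 56 33)
56: hit
20: fault, evict 10, frames (55 33 56 20)
56: hit
87: fault, evict 55, frames (33 20 56 87)
56: hit
87: hit
20: hit
87: hit
Hits: 14.

14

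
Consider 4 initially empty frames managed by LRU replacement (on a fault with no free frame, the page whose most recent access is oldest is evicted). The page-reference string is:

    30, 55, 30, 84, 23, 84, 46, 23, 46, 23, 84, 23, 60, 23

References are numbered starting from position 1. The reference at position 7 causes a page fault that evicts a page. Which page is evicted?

55

pos 1: 30: fault, frames [30]
pos 2: 55: fault, frames [30, 55]
pos 3: 30: hit
pos 4: 84: fault, frames [55, 30, 84]
pos 5: 23: fault, frames [55, 30, 84, 23]
pos 6: 84: hit
pos 7: 46: fault, evict 55, frames [30, 23, 84, 46]
At position 7, page 55 is evicted.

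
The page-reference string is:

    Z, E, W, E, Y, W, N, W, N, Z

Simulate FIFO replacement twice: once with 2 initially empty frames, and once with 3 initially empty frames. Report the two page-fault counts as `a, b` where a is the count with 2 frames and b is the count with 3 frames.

2 frames: F F F . F . F F . F → 7 faults.
3 frames: F F F . F . F . . F → 6 faults.
6 < 7: adding a frame reduced faults, as is typical.

7, 6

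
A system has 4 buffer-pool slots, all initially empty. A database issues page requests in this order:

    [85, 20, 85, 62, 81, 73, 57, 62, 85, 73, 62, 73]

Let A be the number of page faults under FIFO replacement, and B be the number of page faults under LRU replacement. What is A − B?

1

Under FIFO: F F . F F F F . F . F . → 8 faults.
Under LRU: F F . F F F F . F . . . → 7 faults.
A − B = 8 − 7 = 1.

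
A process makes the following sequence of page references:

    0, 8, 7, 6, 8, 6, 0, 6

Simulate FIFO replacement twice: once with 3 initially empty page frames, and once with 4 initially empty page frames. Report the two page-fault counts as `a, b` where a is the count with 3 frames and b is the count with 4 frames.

5, 4

3 frames: F F F F . . F . → 5 faults.
4 frames: F F F F . . . . → 4 faults.
4 < 5: adding a frame reduced faults, as is typical.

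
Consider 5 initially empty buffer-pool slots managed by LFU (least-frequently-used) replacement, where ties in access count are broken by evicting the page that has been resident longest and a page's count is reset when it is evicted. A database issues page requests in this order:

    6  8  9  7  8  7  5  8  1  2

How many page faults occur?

7

6 → miss, frames (6)
8 → miss, frames (6 8)
9 → miss, frames (6 8 9)
7 → miss, frames (6 8 9 7)
8 → hit
7 → hit
5 → miss, frames (6 8 9 7 5)
8 → hit
1 → miss, evict 6, frames (8 9 7 5 1)
2 → miss, evict 9, frames (8 7 5 1 2)
Page faults: 7.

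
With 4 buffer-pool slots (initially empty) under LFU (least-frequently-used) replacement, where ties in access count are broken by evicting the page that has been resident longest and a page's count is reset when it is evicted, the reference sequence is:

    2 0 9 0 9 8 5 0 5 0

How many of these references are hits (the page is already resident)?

5

2: fault, frames {2}
0: fault, frames {2,0}
9: fault, frames {2,0,9}
0: hit
9: hit
8: fault, frames {2,0,9,8}
5: fault, evict 2, frames {0,9,8,5}
0: hit
5: hit
0: hit
Hits: 5.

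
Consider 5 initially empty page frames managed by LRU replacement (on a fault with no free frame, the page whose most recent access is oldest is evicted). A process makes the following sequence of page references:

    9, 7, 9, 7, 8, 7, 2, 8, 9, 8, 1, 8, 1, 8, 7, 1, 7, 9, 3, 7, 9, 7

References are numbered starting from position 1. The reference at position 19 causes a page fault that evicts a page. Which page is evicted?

pos 1: 9: miss, frames (9)
pos 2: 7: miss, frames (9 7)
pos 3: 9: hit
pos 4: 7: hit
pos 5: 8: miss, frames (9 7 8)
pos 6: 7: hit
pos 7: 2: miss, frames (9 8 7 2)
pos 8: 8: hit
pos 9: 9: hit
pos 10: 8: hit
pos 11: 1: miss, frames (7 2 9 8 1)
pos 12: 8: hit
pos 13: 1: hit
pos 14: 8: hit
pos 15: 7: hit
pos 16: 1: hit
pos 17: 7: hit
pos 18: 9: hit
pos 19: 3: miss, evict 2, frames (8 1 7 9 3)
At position 19, page 2 is evicted.

2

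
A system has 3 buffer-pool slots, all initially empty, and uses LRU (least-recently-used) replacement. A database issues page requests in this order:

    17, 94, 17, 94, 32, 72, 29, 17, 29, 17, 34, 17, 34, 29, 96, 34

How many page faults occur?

17 → fault, frames (17)
94 → fault, frames (17 94)
17 → hit
94 → hit
32 → fault, frames (17 94 32)
72 → fault, evict 17, frames (94 32 72)
29 → fault, evict 94, frames (32 72 29)
17 → fault, evict 32, frames (72 29 17)
29 → hit
17 → hit
34 → fault, evict 72, frames (29 17 34)
17 → hit
34 → hit
29 → hit
96 → fault, evict 17, frames (34 29 96)
34 → hit
Page faults: 8.

8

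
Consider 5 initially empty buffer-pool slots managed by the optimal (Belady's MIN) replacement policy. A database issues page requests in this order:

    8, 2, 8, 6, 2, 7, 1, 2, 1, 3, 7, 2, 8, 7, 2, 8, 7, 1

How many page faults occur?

6

8: miss, frames {8}
2: miss, frames {8,2}
8: hit
6: miss, frames {8,2,6}
2: hit
7: miss, frames {8,2,6,7}
1: miss, frames {8,2,6,7,1}
2: hit
1: hit
3: miss, evict 6, frames {8,2,7,1,3}
7: hit
2: hit
8: hit
7: hit
2: hit
8: hit
7: hit
1: hit
Page faults: 6.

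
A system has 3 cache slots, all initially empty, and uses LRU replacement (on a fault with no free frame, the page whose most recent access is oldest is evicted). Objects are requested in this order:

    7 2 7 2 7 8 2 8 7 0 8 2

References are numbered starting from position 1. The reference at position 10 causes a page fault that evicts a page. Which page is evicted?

pos 1: 7: miss, frames (7)
pos 2: 2: miss, frames (7 2)
pos 3: 7: hit
pos 4: 2: hit
pos 5: 7: hit
pos 6: 8: miss, frames (2 7 8)
pos 7: 2: hit
pos 8: 8: hit
pos 9: 7: hit
pos 10: 0: miss, evict 2, frames (8 7 0)
At position 10, page 2 is evicted.

2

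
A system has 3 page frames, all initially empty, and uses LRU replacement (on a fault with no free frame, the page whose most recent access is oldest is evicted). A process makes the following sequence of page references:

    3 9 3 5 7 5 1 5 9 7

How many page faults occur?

3 → miss, frames {3}
9 → miss, frames {3,9}
3 → hit
5 → miss, frames {9,3,5}
7 → miss, evict 9, frames {3,5,7}
5 → hit
1 → miss, evict 3, frames {7,5,1}
5 → hit
9 → miss, evict 7, frames {1,5,9}
7 → miss, evict 1, frames {5,9,7}
Page faults: 7.

7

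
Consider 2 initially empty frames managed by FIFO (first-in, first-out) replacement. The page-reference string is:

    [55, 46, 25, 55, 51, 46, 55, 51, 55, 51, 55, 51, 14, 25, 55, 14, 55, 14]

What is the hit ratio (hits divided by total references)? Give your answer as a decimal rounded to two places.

55: fault, frames {55}
46: fault, frames {55,46}
25: fault, evict 55, frames {46,25}
55: fault, evict 46, frames {25,55}
51: fault, evict 25, frames {55,51}
46: fault, evict 55, frames {51,46}
55: fault, evict 51, frames {46,55}
51: fault, evict 46, frames {55,51}
55: hit
51: hit
55: hit
51: hit
14: fault, evict 55, frames {51,14}
25: fault, evict 51, frames {14,25}
55: fault, evict 14, frames {25,55}
14: fault, evict 25, frames {55,14}
55: hit
14: hit
Hits: 6 of 18 references → 6/18 = 0.3333.

0.33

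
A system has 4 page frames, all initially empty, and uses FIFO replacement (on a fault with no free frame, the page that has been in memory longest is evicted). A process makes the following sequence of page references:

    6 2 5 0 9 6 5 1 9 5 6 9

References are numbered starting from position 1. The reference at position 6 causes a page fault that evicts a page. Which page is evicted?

2

pos 1: 6 → fault, frames {6}
pos 2: 2 → fault, frames {6,2}
pos 3: 5 → fault, frames {6,2,5}
pos 4: 0 → fault, frames {6,2,5,0}
pos 5: 9 → fault, evict 6, frames {2,5,0,9}
pos 6: 6 → fault, evict 2, frames {5,0,9,6}
At position 6, page 2 is evicted.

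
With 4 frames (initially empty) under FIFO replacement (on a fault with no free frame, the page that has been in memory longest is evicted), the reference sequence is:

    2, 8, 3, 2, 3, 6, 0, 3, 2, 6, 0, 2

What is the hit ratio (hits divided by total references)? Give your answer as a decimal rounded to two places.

0.50

2: fault, frames (2)
8: fault, frames (2 8)
3: fault, frames (2 8 3)
2: hit
3: hit
6: fault, frames (2 8 3 6)
0: fault, evict 2, frames (8 3 6 0)
3: hit
2: fault, evict 8, frames (3 6 0 2)
6: hit
0: hit
2: hit
Hits: 6 of 12 references → 6/12 = 0.5000.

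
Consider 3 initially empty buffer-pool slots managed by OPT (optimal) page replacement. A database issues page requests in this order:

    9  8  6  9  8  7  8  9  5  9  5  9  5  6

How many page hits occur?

9: fault, frames (9)
8: fault, frames (9 8)
6: fault, frames (9 8 6)
9: hit
8: hit
7: fault, evict 6, frames (9 8 7)
8: hit
9: hit
5: fault, evict 7, frames (9 8 5)
9: hit
5: hit
9: hit
5: hit
6: fault, evict 5, frames (9 8 6)
Hits: 8.

8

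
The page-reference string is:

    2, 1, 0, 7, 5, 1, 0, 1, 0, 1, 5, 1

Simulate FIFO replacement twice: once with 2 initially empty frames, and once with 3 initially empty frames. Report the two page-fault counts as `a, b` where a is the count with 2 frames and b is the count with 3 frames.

2 frames: F F F F F F F . . . F F → 9 faults.
3 frames: F F F F F F F . . . . . → 7 faults.
7 < 9: adding a frame reduced faults, as is typical.

9, 7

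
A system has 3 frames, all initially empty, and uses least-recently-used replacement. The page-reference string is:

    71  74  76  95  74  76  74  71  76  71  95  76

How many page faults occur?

71: fault, frames (71)
74: fault, frames (71 74)
76: fault, frames (71 74 76)
95: fault, evict 71, frames (74 76 95)
74: hit
76: hit
74: hit
71: fault, evict 95, frames (76 74 71)
76: hit
71: hit
95: fault, evict 74, frames (76 71 95)
76: hit
Page faults: 6.

6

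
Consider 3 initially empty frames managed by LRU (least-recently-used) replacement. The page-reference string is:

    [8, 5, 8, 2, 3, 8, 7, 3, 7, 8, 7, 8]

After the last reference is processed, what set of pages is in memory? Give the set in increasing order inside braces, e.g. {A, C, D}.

8 -> miss, frames (8)
5 -> miss, frames (8 5)
8 -> hit
2 -> miss, frames (5 8 2)
3 -> miss, evict 5, frames (8 2 3)
8 -> hit
7 -> miss, evict 2, frames (3 8 7)
3 -> hit
7 -> hit
8 -> hit
7 -> hit
8 -> hit

{3, 7, 8}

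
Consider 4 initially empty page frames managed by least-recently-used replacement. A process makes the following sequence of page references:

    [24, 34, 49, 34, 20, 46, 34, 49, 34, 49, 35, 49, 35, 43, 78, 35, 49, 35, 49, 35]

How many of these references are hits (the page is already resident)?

12

24 -> miss, frames (24)
34 -> miss, frames (24 34)
49 -> miss, frames (24 34 49)
34 -> hit
20 -> miss, frames (24 49 34 20)
46 -> miss, evict 24, frames (49 34 20 46)
34 -> hit
49 -> hit
34 -> hit
49 -> hit
35 -> miss, evict 20, frames (46 34 49 35)
49 -> hit
35 -> hit
43 -> miss, evict 46, frames (34 49 35 43)
78 -> miss, evict 34, frames (49 35 43 78)
35 -> hit
49 -> hit
35 -> hit
49 -> hit
35 -> hit
Hits: 12.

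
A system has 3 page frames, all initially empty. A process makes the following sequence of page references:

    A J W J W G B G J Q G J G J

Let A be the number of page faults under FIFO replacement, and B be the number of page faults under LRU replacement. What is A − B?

1

Under FIFO: F F F . . F F . F F F . . . → 8 faults.
Under LRU: F F F . . F F . F F . . . . → 7 faults.
A − B = 8 − 7 = 1.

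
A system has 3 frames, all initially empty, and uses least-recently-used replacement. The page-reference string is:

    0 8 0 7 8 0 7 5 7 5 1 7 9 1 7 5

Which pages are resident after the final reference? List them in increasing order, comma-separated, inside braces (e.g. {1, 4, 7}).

{1, 5, 7}

0: miss, frames {0}
8: miss, frames {0,8}
0: hit
7: miss, frames {8,0,7}
8: hit
0: hit
7: hit
5: miss, evict 8, frames {0,7,5}
7: hit
5: hit
1: miss, evict 0, frames {7,5,1}
7: hit
9: miss, evict 5, frames {1,7,9}
1: hit
7: hit
5: miss, evict 9, frames {1,7,5}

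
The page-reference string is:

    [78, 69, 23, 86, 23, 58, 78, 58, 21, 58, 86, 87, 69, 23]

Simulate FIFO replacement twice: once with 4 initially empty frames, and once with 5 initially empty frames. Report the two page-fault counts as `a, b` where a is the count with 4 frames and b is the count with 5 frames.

10, 9

4 frames: F F F F . F F . F . . F F F → 10 faults.
5 frames: F F F F . F . . F . . F F F → 9 faults.
9 < 10: adding a frame reduced faults, as is typical.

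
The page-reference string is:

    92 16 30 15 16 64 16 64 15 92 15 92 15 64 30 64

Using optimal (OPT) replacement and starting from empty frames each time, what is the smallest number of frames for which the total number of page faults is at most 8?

f=1: 16 faults
f=2: 9 faults
f=3: 7 faults
f=4: 6 faults
f=5: 5 faults
Smallest f with faults ≤ 8 is 3.

3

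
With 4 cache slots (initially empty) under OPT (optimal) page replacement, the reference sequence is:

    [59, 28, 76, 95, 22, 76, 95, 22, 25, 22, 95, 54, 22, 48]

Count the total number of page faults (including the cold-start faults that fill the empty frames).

8

59 -> fault, frames (59)
28 -> fault, frames (59 28)
76 -> fault, frames (59 28 76)
95 -> fault, frames (59 28 76 95)
22 -> fault, evict 28, frames (59 76 95 22)
76 -> hit
95 -> hit
22 -> hit
25 -> fault, evict 76, frames (59 95 22 25)
22 -> hit
95 -> hit
54 -> fault, evict 25, frames (59 95 22 54)
22 -> hit
48 -> fault, evict 54, frames (59 95 22 48)
Page faults: 8.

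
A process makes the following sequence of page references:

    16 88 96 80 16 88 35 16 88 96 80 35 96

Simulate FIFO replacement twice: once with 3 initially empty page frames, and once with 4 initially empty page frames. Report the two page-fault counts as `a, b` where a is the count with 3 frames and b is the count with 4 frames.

9, 10

3 frames: F F F F F F F . . F F . . → 9 faults.
4 frames: F F F F . . F F F F F F . → 10 faults.
10 > 9: adding a frame increased faults — Belady's anomaly.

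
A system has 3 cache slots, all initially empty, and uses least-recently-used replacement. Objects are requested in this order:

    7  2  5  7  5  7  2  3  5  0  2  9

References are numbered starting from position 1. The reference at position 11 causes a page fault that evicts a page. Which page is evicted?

3

pos 1: 7: miss, frames {7}
pos 2: 2: miss, frames {7,2}
pos 3: 5: miss, frames {7,2,5}
pos 4: 7: hit
pos 5: 5: hit
pos 6: 7: hit
pos 7: 2: hit
pos 8: 3: miss, evict 5, frames {7,2,3}
pos 9: 5: miss, evict 7, frames {2,3,5}
pos 10: 0: miss, evict 2, frames {3,5,0}
pos 11: 2: miss, evict 3, frames {5,0,2}
At position 11, page 3 is evicted.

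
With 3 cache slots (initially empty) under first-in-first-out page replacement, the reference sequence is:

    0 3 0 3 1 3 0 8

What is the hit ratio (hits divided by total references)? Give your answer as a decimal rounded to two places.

0.50

0: miss, frames (0)
3: miss, frames (0 3)
0: hit
3: hit
1: miss, frames (0 3 1)
3: hit
0: hit
8: miss, evict 0, frames (3 1 8)
Hits: 4 of 8 references → 4/8 = 0.5000.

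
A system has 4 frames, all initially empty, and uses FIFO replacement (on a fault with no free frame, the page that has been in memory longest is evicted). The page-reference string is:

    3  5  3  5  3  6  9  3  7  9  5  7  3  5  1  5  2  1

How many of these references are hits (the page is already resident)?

9

3: miss, frames [3]
5: miss, frames [3, 5]
3: hit
5: hit
3: hit
6: miss, frames [3, 5, 6]
9: miss, frames [3, 5, 6, 9]
3: hit
7: miss, evict 3, frames [5, 6, 9, 7]
9: hit
5: hit
7: hit
3: miss, evict 5, frames [6, 9, 7, 3]
5: miss, evict 6, frames [9, 7, 3, 5]
1: miss, evict 9, frames [7, 3, 5, 1]
5: hit
2: miss, evict 7, frames [3, 5, 1, 2]
1: hit
Hits: 9.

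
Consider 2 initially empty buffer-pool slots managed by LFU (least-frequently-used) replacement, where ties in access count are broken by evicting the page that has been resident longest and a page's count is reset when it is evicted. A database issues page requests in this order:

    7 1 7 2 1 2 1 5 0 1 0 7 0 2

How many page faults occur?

7 -> miss, frames [7]
1 -> miss, frames [7, 1]
7 -> hit
2 -> miss, evict 1, frames [7, 2]
1 -> miss, evict 2, frames [7, 1]
2 -> miss, evict 1, frames [7, 2]
1 -> miss, evict 2, frames [7, 1]
5 -> miss, evict 1, frames [7, 5]
0 -> miss, evict 5, frames [7, 0]
1 -> miss, evict 0, frames [7, 1]
0 -> miss, evict 1, frames [7, 0]
7 -> hit
0 -> hit
2 -> miss, evict 0, frames [7, 2]
Page faults: 11.

11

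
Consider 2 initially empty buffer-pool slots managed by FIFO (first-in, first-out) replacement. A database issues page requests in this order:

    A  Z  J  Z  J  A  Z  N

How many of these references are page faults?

6

A → miss, frames {A}
Z → miss, frames {A,Z}
J → miss, evict A, frames {Z,J}
Z → hit
J → hit
A → miss, evict Z, frames {J,A}
Z → miss, evict J, frames {A,Z}
N → miss, evict A, frames {Z,N}
Page faults: 6.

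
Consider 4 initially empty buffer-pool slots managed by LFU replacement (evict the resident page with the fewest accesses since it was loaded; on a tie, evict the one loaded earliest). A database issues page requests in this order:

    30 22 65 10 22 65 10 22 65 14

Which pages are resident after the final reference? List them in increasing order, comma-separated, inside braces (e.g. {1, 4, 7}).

30 → fault, frames [30]
22 → fault, frames [30, 22]
65 → fault, frames [30, 22, 65]
10 → fault, frames [30, 22, 65, 10]
22 → hit
65 → hit
10 → hit
22 → hit
65 → hit
14 → fault, evict 30, frames [22, 65, 10, 14]

{10, 14, 22, 65}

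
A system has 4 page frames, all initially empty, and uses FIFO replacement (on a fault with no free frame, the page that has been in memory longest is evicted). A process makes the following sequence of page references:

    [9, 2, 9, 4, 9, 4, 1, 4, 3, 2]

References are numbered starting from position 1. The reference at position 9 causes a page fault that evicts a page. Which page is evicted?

9

pos 1: 9 → fault, frames {9}
pos 2: 2 → fault, frames {9,2}
pos 3: 9 → hit
pos 4: 4 → fault, frames {9,2,4}
pos 5: 9 → hit
pos 6: 4 → hit
pos 7: 1 → fault, frames {9,2,4,1}
pos 8: 4 → hit
pos 9: 3 → fault, evict 9, frames {2,4,1,3}
At position 9, page 9 is evicted.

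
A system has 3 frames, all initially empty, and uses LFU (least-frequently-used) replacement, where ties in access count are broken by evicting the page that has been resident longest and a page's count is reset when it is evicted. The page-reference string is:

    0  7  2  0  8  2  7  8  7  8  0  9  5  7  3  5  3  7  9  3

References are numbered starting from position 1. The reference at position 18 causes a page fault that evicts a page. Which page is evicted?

3

pos 1: 0 -> fault, frames {0}
pos 2: 7 -> fault, frames {0,7}
pos 3: 2 -> fault, frames {0,7,2}
pos 4: 0 -> hit
pos 5: 8 -> fault, evict 7, frames {0,2,8}
pos 6: 2 -> hit
pos 7: 7 -> fault, evict 8, frames {0,2,7}
pos 8: 8 -> fault, evict 7, frames {0,2,8}
pos 9: 7 -> fault, evict 8, frames {0,2,7}
pos 10: 8 -> fault, evict 7, frames {0,2,8}
pos 11: 0 -> hit
pos 12: 9 -> fault, evict 8, frames {0,2,9}
pos 13: 5 -> fault, evict 9, frames {0,2,5}
pos 14: 7 -> fault, evict 5, frames {0,2,7}
pos 15: 3 -> fault, evict 7, frames {0,2,3}
pos 16: 5 -> fault, evict 3, frames {0,2,5}
pos 17: 3 -> fault, evict 5, frames {0,2,3}
pos 18: 7 -> fault, evict 3, frames {0,2,7}
At position 18, page 3 is evicted.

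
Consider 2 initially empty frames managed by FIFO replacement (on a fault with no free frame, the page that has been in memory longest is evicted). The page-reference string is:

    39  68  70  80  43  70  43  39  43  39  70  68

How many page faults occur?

10

39 -> miss, frames [39]
68 -> miss, frames [39, 68]
70 -> miss, evict 39, frames [68, 70]
80 -> miss, evict 68, frames [70, 80]
43 -> miss, evict 70, frames [80, 43]
70 -> miss, evict 80, frames [43, 70]
43 -> hit
39 -> miss, evict 43, frames [70, 39]
43 -> miss, evict 70, frames [39, 43]
39 -> hit
70 -> miss, evict 39, frames [43, 70]
68 -> miss, evict 43, frames [70, 68]
Page faults: 10.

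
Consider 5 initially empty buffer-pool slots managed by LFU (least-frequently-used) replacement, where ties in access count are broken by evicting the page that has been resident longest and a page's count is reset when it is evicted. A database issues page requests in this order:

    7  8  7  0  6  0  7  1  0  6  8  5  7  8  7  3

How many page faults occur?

7

7 → fault, frames {7}
8 → fault, frames {7,8}
7 → hit
0 → fault, frames {7,8,0}
6 → fault, frames {7,8,0,6}
0 → hit
7 → hit
1 → fault, frames {7,8,0,6,1}
0 → hit
6 → hit
8 → hit
5 → fault, evict 1, frames {7,8,0,6,5}
7 → hit
8 → hit
7 → hit
3 → fault, evict 5, frames {7,8,0,6,3}
Page faults: 7.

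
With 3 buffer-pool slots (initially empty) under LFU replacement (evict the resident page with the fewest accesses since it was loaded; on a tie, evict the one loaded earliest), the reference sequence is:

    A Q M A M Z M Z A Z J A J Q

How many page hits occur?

A → fault, frames {A}
Q → fault, frames {A,Q}
M → fault, frames {A,Q,M}
A → hit
M → hit
Z → fault, evict Q, frames {A,M,Z}
M → hit
Z → hit
A → hit
Z → hit
J → fault, evict A, frames {M,Z,J}
A → fault, evict J, frames {M,Z,A}
J → fault, evict A, frames {M,Z,J}
Q → fault, evict J, frames {M,Z,Q}
Hits: 6.

6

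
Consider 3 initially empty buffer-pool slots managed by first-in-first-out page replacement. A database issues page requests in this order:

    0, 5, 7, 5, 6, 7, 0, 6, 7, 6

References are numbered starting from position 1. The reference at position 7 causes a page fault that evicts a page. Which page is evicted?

pos 1: 0 -> fault, frames (0)
pos 2: 5 -> fault, frames (0 5)
pos 3: 7 -> fault, frames (0 5 7)
pos 4: 5 -> hit
pos 5: 6 -> fault, evict 0, frames (5 7 6)
pos 6: 7 -> hit
pos 7: 0 -> fault, evict 5, frames (7 6 0)
At position 7, page 5 is evicted.

5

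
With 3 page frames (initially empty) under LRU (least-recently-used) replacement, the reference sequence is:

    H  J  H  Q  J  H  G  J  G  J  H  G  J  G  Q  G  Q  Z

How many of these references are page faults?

6

H: fault, frames [H]
J: fault, frames [H, J]
H: hit
Q: fault, frames [J, H, Q]
J: hit
H: hit
G: fault, evict Q, frames [J, H, G]
J: hit
G: hit
J: hit
H: hit
G: hit
J: hit
G: hit
Q: fault, evict H, frames [J, G, Q]
G: hit
Q: hit
Z: fault, evict J, frames [G, Q, Z]
Page faults: 6.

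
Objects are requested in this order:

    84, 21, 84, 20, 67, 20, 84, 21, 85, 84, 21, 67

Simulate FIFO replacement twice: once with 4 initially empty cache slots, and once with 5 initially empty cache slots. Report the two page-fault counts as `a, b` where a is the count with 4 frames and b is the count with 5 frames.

7, 5

4 frames: F F . F F . . . F F F . → 7 faults.
5 frames: F F . F F . . . F . . . → 5 faults.
5 < 7: adding a frame reduced faults, as is typical.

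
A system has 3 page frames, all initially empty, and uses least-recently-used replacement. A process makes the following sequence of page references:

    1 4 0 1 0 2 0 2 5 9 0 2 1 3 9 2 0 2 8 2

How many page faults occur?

14

1 -> fault, frames {1}
4 -> fault, frames {1,4}
0 -> fault, frames {1,4,0}
1 -> hit
0 -> hit
2 -> fault, evict 4, frames {1,0,2}
0 -> hit
2 -> hit
5 -> fault, evict 1, frames {0,2,5}
9 -> fault, evict 0, frames {2,5,9}
0 -> fault, evict 2, frames {5,9,0}
2 -> fault, evict 5, frames {9,0,2}
1 -> fault, evict 9, frames {0,2,1}
3 -> fault, evict 0, frames {2,1,3}
9 -> fault, evict 2, frames {1,3,9}
2 -> fault, evict 1, frames {3,9,2}
0 -> fault, evict 3, frames {9,2,0}
2 -> hit
8 -> fault, evict 9, frames {0,2,8}
2 -> hit
Page faults: 14.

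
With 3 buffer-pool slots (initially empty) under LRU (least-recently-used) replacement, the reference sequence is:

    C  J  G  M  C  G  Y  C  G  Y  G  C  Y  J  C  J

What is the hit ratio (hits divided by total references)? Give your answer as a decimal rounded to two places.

0.56

C: miss, frames [C]
J: miss, frames [C, J]
G: miss, frames [C, J, G]
M: miss, evict C, frames [J, G, M]
C: miss, evict J, frames [G, M, C]
G: hit
Y: miss, evict M, frames [C, G, Y]
C: hit
G: hit
Y: hit
G: hit
C: hit
Y: hit
J: miss, evict G, frames [C, Y, J]
C: hit
J: hit
Hits: 9 of 16 references → 9/16 = 0.5625.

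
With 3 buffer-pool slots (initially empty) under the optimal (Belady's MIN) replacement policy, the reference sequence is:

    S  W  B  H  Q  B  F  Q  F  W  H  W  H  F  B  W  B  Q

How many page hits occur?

9

S: miss, frames (S)
W: miss, frames (S W)
B: miss, frames (S W B)
H: miss, evict S, frames (W B H)
Q: miss, evict H, frames (W B Q)
B: hit
F: miss, evict B, frames (W Q F)
Q: hit
F: hit
W: hit
H: miss, evict Q, frames (W F H)
W: hit
H: hit
F: hit
B: miss, evict H, frames (W F B)
W: hit
B: hit
Q: miss, evict B, frames (W F Q)
Hits: 9.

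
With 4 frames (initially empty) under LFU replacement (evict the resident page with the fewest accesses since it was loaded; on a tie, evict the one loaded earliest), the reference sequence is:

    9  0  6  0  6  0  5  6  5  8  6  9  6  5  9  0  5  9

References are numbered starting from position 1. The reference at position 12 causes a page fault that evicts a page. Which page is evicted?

pos 1: 9 -> fault, frames (9)
pos 2: 0 -> fault, frames (9 0)
pos 3: 6 -> fault, frames (9 0 6)
pos 4: 0 -> hit
pos 5: 6 -> hit
pos 6: 0 -> hit
pos 7: 5 -> fault, frames (9 0 6 5)
pos 8: 6 -> hit
pos 9: 5 -> hit
pos 10: 8 -> fault, evict 9, frames (0 6 5 8)
pos 11: 6 -> hit
pos 12: 9 -> fault, evict 8, frames (0 6 5 9)
At position 12, page 8 is evicted.

8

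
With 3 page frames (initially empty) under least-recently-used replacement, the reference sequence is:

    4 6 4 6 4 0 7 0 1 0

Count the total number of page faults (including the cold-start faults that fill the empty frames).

5

4 -> fault, frames (4)
6 -> fault, frames (4 6)
4 -> hit
6 -> hit
4 -> hit
0 -> fault, frames (6 4 0)
7 -> fault, evict 6, frames (4 0 7)
0 -> hit
1 -> fault, evict 4, frames (7 0 1)
0 -> hit
Page faults: 5.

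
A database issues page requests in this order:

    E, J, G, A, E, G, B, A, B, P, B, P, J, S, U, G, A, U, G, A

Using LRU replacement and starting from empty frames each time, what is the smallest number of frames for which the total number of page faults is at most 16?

3

f=1: 20 faults
f=2: 17 faults
f=3: 13 faults
f=4: 11 faults
f=5: 11 faults
f=6: 10 faults
f=7: 8 faults
f=8: 8 faults
Smallest f with faults ≤ 16 is 3.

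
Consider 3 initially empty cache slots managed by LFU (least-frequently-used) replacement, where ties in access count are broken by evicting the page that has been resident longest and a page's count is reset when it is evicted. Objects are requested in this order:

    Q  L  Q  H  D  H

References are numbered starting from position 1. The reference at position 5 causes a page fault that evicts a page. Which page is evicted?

L

pos 1: Q: fault, frames [Q]
pos 2: L: fault, frames [Q, L]
pos 3: Q: hit
pos 4: H: fault, frames [Q, L, H]
pos 5: D: fault, evict L, frames [Q, H, D]
At position 5, page L is evicted.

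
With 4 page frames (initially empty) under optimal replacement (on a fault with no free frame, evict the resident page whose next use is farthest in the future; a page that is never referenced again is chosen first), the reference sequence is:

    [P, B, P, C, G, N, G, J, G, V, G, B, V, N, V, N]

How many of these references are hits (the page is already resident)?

9

P: fault, frames (P)
B: fault, frames (P B)
P: hit
C: fault, frames (P B C)
G: fault, frames (P B C G)
N: fault, evict C, frames (P B G N)
G: hit
J: fault, evict P, frames (B G N J)
G: hit
V: fault, evict J, frames (B G N V)
G: hit
B: hit
V: hit
N: hit
V: hit
N: hit
Hits: 9.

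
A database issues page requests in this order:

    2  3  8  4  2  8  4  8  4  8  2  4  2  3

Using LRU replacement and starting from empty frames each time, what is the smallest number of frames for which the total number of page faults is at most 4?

f=1: 14 faults
f=2: 10 faults
f=3: 6 faults
f=4: 4 faults
Smallest f with faults ≤ 4 is 4.

4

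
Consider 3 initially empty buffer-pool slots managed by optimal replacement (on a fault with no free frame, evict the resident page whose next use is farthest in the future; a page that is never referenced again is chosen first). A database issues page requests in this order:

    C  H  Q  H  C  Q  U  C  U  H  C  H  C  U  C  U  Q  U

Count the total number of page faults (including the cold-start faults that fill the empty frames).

C: miss, frames {C}
H: miss, frames {C,H}
Q: miss, frames {C,H,Q}
H: hit
C: hit
Q: hit
U: miss, evict Q, frames {C,H,U}
C: hit
U: hit
H: hit
C: hit
H: hit
C: hit
U: hit
C: hit
U: hit
Q: miss, evict H, frames {C,U,Q}
U: hit
Page faults: 5.

5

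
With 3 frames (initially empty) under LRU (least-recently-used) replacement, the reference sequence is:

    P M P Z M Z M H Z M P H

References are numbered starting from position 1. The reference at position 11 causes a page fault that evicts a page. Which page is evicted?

pos 1: P: miss, frames {P}
pos 2: M: miss, frames {P,M}
pos 3: P: hit
pos 4: Z: miss, frames {M,P,Z}
pos 5: M: hit
pos 6: Z: hit
pos 7: M: hit
pos 8: H: miss, evict P, frames {Z,M,H}
pos 9: Z: hit
pos 10: M: hit
pos 11: P: miss, evict H, frames {Z,M,P}
At position 11, page H is evicted.

H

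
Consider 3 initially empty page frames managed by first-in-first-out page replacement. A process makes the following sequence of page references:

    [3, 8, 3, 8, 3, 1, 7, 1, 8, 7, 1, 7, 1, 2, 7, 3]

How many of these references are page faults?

6

3 -> miss, frames {3}
8 -> miss, frames {3,8}
3 -> hit
8 -> hit
3 -> hit
1 -> miss, frames {3,8,1}
7 -> miss, evict 3, frames {8,1,7}
1 -> hit
8 -> hit
7 -> hit
1 -> hit
7 -> hit
1 -> hit
2 -> miss, evict 8, frames {1,7,2}
7 -> hit
3 -> miss, evict 1, frames {7,2,3}
Page faults: 6.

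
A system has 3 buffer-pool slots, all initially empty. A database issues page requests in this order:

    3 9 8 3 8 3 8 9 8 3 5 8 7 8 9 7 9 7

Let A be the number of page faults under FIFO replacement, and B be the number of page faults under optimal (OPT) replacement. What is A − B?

1

Under FIFO: F F F . . . . . . . F . F . F . . . → 6 faults.
Under OPT: F F F . . . . . . . F . F . . . . . → 5 faults.
A − B = 6 − 5 = 1.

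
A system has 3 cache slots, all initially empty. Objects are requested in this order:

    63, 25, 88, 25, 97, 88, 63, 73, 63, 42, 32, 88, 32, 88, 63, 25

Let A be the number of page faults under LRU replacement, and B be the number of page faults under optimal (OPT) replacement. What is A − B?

3

Under LRU: F F F . F . F F . F F F . . F F → 11 faults.
Under OPT: F F F . F . . F . F F . . . . F → 8 faults.
A − B = 11 − 8 = 3.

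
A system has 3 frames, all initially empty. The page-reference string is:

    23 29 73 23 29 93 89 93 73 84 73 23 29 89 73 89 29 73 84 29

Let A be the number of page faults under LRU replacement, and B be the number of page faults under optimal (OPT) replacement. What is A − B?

3

Under LRU: F F F . . F F . F F . F F F F . . . F . → 12 faults.
Under OPT: F F F . . F F . . F . F F . . . . . F . → 9 faults.
A − B = 12 − 9 = 3.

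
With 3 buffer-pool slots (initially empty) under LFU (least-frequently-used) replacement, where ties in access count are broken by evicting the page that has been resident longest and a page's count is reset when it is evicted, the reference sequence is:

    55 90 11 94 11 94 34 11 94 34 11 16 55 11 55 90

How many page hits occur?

8

55 → miss, frames [55]
90 → miss, frames [55, 90]
11 → miss, frames [55, 90, 11]
94 → miss, evict 55, frames [90, 11, 94]
11 → hit
94 → hit
34 → miss, evict 90, frames [11, 94, 34]
11 → hit
94 → hit
34 → hit
11 → hit
16 → miss, evict 34, frames [11, 94, 16]
55 → miss, evict 16, frames [11, 94, 55]
11 → hit
55 → hit
90 → miss, evict 55, frames [11, 94, 90]
Hits: 8.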